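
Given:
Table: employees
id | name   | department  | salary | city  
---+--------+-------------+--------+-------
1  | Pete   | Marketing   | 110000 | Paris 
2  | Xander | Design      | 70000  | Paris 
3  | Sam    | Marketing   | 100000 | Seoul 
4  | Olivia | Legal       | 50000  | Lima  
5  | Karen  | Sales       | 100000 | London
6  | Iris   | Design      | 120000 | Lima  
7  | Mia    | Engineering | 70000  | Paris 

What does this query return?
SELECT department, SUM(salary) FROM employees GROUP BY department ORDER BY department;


Summing salary within each department:
  Design: 70000 + 120000 = 190000
  Engineering: 70000 = 70000
  Legal: 50000 = 50000
  Marketing: 110000 + 100000 = 210000
  Sales: 100000 = 100000


5 groups:
Design, 190000
Engineering, 70000
Legal, 50000
Marketing, 210000
Sales, 100000


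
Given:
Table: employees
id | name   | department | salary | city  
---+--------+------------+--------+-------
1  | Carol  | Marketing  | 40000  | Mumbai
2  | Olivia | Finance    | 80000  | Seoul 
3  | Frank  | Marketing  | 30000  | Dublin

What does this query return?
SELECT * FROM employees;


SELECT * returns all 3 rows with all columns

3 rows:
1, Carol, Marketing, 40000, Mumbai
2, Olivia, Finance, 80000, Seoul
3, Frank, Marketing, 30000, Dublin


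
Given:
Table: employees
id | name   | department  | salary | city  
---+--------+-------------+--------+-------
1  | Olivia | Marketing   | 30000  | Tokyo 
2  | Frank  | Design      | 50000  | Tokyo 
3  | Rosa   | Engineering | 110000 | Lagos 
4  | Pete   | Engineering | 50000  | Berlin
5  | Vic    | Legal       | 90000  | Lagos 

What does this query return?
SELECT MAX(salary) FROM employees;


Salaries: 30000, 50000, 110000, 50000, 90000
MAX = 110000

110000


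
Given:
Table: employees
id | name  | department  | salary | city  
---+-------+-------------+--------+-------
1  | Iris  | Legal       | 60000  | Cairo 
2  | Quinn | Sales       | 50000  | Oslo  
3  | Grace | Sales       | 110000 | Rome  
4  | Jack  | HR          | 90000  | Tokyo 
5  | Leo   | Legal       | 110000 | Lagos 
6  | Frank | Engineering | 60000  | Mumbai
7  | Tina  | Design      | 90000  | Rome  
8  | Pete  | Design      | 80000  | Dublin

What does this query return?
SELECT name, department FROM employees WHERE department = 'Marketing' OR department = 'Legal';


Filtering: department = 'Marketing' OR 'Legal'
Matching: 2 rows

2 rows:
Iris, Legal
Leo, Legal


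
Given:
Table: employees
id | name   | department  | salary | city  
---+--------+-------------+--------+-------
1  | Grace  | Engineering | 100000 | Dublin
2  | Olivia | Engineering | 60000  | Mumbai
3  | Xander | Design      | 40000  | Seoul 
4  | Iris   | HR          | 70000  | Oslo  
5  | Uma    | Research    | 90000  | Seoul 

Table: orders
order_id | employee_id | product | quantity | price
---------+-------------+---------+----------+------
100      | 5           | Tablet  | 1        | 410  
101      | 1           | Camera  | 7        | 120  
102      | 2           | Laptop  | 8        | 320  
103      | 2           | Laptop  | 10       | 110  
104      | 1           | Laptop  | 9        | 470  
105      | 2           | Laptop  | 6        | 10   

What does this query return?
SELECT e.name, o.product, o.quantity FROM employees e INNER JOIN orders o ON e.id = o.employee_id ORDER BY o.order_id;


Joining employees.id = orders.employee_id:
  employee Uma (id=5) -> order Tablet
  employee Grace (id=1) -> order Camera
  employee Olivia (id=2) -> order Laptop
  employee Olivia (id=2) -> order Laptop
  employee Grace (id=1) -> order Laptop
  employee Olivia (id=2) -> order Laptop


6 rows:
Uma, Tablet, 1
Grace, Camera, 7
Olivia, Laptop, 8
Olivia, Laptop, 10
Grace, Laptop, 9
Olivia, Laptop, 6


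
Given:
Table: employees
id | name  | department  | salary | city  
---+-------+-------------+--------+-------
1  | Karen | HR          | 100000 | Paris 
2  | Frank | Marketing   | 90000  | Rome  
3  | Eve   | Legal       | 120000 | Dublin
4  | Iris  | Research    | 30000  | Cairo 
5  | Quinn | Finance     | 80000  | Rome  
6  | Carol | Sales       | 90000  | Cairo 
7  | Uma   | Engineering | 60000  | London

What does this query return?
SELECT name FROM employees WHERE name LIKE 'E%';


LIKE 'E%' matches names starting with 'E'
Matching: 1

1 rows:
Eve


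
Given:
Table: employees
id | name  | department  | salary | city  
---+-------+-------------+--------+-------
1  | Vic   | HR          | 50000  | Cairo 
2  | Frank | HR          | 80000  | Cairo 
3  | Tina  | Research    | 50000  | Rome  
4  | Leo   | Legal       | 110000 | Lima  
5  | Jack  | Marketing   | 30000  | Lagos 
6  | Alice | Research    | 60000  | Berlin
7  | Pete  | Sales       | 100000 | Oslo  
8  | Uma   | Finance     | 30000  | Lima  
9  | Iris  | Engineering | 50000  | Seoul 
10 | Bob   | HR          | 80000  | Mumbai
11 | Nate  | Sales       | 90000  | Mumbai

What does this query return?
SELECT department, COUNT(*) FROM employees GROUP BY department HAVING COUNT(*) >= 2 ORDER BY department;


Groups with count >= 2:
  HR: 3 -> PASS
  Research: 2 -> PASS
  Sales: 2 -> PASS
  Engineering: 1 -> filtered out
  Finance: 1 -> filtered out
  Legal: 1 -> filtered out
  Marketing: 1 -> filtered out


3 groups:
HR, 3
Research, 2
Sales, 2


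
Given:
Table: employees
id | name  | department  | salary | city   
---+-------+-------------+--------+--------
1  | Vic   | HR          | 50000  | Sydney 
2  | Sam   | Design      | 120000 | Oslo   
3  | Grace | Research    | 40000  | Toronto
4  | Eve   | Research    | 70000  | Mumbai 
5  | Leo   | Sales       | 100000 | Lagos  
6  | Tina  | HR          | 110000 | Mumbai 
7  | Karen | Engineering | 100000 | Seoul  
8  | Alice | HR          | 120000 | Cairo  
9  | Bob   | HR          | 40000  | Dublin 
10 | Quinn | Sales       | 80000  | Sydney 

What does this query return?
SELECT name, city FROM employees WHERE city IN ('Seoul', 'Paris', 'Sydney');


Filtering: city IN ('Seoul', 'Paris', 'Sydney')
Matching: 3 rows

3 rows:
Vic, Sydney
Karen, Seoul
Quinn, Sydney


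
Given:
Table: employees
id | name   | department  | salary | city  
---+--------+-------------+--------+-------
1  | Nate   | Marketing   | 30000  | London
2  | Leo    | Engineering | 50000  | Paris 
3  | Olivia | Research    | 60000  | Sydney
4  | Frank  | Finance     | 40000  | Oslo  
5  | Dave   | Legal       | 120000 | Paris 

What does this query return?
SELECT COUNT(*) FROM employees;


COUNT(*) counts all rows

5


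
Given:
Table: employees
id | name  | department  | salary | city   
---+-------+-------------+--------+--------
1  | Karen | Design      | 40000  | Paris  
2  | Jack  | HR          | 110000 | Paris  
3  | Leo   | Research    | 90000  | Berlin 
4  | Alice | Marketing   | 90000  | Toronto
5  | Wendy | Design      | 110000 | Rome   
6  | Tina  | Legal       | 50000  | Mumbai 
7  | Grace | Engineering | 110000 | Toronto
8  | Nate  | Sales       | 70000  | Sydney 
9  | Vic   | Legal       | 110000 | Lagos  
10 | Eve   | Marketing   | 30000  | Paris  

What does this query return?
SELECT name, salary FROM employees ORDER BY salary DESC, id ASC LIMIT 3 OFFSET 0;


Sort by salary DESC (id ASC tiebreak), then skip 0 and take 3
Rows 1 through 3

3 rows:
Jack, 110000
Wendy, 110000
Grace, 110000


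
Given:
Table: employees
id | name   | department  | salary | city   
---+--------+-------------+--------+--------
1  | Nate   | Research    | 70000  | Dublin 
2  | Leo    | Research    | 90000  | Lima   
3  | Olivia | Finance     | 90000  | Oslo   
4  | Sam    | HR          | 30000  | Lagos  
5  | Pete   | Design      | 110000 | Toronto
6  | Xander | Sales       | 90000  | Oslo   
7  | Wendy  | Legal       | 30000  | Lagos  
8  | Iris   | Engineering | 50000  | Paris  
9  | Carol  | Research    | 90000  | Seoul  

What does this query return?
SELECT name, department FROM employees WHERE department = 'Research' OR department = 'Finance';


Filtering: department = 'Research' OR 'Finance'
Matching: 4 rows

4 rows:
Nate, Research
Leo, Research
Olivia, Finance
Carol, Research


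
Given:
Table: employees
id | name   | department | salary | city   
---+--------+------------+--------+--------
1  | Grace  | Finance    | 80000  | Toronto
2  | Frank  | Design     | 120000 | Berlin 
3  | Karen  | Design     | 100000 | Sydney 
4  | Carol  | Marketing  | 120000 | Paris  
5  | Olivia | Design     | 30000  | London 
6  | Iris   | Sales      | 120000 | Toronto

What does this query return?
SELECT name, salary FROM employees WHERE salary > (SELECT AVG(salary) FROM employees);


Subquery: AVG(salary) = 95000.0
Filtering: salary > 95000.0
  Frank (120000) -> MATCH
  Karen (100000) -> MATCH
  Carol (120000) -> MATCH
  Iris (120000) -> MATCH


4 rows:
Frank, 120000
Karen, 100000
Carol, 120000
Iris, 120000


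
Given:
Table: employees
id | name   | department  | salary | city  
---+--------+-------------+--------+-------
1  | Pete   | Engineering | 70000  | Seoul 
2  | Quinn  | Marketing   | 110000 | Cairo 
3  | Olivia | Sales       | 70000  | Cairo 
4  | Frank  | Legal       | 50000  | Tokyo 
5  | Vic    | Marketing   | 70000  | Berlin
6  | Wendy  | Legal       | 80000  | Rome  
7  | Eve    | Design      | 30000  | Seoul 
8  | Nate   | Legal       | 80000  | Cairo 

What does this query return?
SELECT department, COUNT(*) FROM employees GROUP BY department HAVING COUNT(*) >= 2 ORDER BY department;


Groups with count >= 2:
  Legal: 3 -> PASS
  Marketing: 2 -> PASS
  Design: 1 -> filtered out
  Engineering: 1 -> filtered out
  Sales: 1 -> filtered out


2 groups:
Legal, 3
Marketing, 2


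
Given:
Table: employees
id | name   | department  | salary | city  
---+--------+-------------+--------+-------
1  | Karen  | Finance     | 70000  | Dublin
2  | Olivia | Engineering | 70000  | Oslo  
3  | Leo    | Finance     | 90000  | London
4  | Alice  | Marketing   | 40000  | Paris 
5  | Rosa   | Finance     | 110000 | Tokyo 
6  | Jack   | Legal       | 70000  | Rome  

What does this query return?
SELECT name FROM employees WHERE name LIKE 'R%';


LIKE 'R%' matches names starting with 'R'
Matching: 1

1 rows:
Rosa


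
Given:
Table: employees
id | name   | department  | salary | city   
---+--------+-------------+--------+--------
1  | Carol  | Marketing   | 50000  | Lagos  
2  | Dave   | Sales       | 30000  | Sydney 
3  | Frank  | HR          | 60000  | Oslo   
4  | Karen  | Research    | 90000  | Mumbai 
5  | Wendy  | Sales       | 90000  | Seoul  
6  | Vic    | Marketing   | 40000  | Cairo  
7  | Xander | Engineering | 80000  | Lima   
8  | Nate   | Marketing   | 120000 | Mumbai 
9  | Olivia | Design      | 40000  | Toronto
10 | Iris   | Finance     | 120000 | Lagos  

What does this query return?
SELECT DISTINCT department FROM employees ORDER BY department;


All 'department' values (row order): Marketing, Sales, HR, Research, Sales, Marketing, Engineering, Marketing, Design, Finance
Removing duplicates leaves 7 unique value(s).

7 values:
Design
Engineering
Finance
HR
Marketing
Research
Sales


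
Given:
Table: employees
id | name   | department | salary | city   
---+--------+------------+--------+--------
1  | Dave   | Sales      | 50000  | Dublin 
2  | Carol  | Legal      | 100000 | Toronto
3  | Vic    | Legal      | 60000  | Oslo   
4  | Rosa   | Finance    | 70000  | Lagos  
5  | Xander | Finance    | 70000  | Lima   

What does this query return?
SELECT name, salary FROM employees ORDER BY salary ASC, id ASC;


Sorting by salary ASC, then id ASC for ties

5 rows:
Dave, 50000
Vic, 60000
Rosa, 70000
Xander, 70000
Carol, 100000


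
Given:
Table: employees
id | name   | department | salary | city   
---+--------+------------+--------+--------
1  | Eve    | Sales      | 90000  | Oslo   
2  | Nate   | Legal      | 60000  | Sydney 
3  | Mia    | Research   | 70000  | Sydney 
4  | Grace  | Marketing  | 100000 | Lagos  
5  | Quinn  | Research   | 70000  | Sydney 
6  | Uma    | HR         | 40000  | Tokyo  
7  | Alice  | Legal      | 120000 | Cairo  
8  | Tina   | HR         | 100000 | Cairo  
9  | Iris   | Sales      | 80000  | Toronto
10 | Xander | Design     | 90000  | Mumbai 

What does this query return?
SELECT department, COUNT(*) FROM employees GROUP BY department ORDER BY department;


Assigning each row to its department group:
  Eve -> Sales
  Nate -> Legal
  Mia -> Research
  Grace -> Marketing
  Quinn -> Research
  Uma -> HR
  Alice -> Legal
  Tina -> HR
  Iris -> Sales
  Xander -> Design


6 groups:
Design, 1
HR, 2
Legal, 2
Marketing, 1
Research, 2
Sales, 2


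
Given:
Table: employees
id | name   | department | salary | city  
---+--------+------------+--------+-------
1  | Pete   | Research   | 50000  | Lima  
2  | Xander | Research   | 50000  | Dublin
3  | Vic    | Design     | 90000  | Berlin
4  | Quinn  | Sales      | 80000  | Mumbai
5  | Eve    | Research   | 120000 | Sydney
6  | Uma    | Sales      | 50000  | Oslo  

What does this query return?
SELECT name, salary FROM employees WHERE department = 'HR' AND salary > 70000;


Filtering: department = 'HR' AND salary > 70000
Matching: 0 rows

Empty result set (0 rows)


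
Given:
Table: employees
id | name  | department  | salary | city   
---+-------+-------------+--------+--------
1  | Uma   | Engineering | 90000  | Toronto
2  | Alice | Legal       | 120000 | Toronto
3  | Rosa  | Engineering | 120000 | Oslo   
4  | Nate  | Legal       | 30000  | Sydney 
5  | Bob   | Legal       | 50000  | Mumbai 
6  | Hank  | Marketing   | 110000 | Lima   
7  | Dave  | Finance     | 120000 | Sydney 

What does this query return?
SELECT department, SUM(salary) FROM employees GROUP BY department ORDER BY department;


Summing salary within each department:
  Engineering: 90000 + 120000 = 210000
  Finance: 120000 = 120000
  Legal: 120000 + 30000 + 50000 = 200000
  Marketing: 110000 = 110000


4 groups:
Engineering, 210000
Finance, 120000
Legal, 200000
Marketing, 110000


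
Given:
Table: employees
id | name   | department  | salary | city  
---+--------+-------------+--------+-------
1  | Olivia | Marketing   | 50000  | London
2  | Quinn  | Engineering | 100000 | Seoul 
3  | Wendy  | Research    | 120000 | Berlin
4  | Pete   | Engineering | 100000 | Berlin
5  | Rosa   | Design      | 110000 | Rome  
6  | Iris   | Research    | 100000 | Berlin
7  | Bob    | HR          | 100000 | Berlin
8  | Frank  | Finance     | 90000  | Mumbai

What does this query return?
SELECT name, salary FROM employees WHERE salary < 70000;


Filtering: salary < 70000
Matching: 1 rows

1 rows:
Olivia, 50000


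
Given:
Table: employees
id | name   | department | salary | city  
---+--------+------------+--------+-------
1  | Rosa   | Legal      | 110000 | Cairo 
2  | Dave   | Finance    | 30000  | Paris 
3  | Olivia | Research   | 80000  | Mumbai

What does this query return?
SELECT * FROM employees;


SELECT * returns all 3 rows with all columns

3 rows:
1, Rosa, Legal, 110000, Cairo
2, Dave, Finance, 30000, Paris
3, Olivia, Research, 80000, Mumbai


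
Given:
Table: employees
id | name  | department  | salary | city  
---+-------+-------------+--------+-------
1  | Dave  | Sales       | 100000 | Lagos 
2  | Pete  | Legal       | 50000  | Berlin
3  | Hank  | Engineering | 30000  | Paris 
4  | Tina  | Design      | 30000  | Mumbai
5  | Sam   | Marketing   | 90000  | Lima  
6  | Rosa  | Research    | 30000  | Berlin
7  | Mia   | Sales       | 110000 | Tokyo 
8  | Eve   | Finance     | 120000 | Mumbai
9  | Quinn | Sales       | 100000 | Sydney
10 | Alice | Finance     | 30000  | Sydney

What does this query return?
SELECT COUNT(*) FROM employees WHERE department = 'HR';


Counting rows where department = 'HR'


0


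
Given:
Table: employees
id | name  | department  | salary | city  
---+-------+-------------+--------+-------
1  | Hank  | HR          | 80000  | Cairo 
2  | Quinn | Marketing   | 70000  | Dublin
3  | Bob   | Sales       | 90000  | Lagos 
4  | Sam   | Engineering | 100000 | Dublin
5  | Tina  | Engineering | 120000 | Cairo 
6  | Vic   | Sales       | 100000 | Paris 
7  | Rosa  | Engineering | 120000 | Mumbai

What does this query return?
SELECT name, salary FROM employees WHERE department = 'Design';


Filtering: department = 'Design'
Matching rows: 0

Empty result set (0 rows)


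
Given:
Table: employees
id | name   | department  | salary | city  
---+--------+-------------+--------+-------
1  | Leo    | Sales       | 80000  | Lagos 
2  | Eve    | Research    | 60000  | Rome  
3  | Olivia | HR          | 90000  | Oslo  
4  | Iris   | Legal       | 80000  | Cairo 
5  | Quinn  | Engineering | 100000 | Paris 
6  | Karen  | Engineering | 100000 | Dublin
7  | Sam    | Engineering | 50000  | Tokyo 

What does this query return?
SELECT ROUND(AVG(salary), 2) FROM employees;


SUM(salary) = 560000
COUNT = 7
ROUND(AVG, 2) = ROUND(560000 / 7, 2) = 80000.0

80000.0


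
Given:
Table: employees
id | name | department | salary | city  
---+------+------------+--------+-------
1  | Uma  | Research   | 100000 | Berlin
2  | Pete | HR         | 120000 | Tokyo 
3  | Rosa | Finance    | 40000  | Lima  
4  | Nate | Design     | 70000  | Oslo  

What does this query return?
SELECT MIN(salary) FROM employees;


Salaries: 100000, 120000, 40000, 70000
MIN = 40000

40000


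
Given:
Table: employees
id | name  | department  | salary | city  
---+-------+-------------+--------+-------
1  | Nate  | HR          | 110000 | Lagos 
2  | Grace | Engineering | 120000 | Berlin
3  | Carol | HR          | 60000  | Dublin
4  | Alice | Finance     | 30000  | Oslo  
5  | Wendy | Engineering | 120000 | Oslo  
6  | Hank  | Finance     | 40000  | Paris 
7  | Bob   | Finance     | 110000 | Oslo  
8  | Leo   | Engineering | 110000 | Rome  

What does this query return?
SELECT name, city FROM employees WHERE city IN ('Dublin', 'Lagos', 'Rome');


Filtering: city IN ('Dublin', 'Lagos', 'Rome')
Matching: 3 rows

3 rows:
Nate, Lagos
Carol, Dublin
Leo, Rome


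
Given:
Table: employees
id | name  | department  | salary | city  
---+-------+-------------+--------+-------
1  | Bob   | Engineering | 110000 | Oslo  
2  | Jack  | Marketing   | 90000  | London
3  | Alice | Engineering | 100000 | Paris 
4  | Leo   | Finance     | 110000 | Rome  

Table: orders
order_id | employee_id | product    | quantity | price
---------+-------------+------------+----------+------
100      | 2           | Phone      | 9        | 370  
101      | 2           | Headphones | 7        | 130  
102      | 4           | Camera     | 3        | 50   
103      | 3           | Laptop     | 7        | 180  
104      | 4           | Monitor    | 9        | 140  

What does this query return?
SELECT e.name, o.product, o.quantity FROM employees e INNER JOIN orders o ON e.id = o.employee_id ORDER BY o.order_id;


Joining employees.id = orders.employee_id:
  employee Jack (id=2) -> order Phone
  employee Jack (id=2) -> order Headphones
  employee Leo (id=4) -> order Camera
  employee Alice (id=3) -> order Laptop
  employee Leo (id=4) -> order Monitor


5 rows:
Jack, Phone, 9
Jack, Headphones, 7
Leo, Camera, 3
Alice, Laptop, 7
Leo, Monitor, 9


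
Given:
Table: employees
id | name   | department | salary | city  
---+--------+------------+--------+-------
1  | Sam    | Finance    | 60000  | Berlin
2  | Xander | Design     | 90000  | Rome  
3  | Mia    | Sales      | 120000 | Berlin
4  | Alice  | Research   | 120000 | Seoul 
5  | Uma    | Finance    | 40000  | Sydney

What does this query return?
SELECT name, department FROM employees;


Projecting columns: name, department

5 rows:
Sam, Finance
Xander, Design
Mia, Sales
Alice, Research
Uma, Finance


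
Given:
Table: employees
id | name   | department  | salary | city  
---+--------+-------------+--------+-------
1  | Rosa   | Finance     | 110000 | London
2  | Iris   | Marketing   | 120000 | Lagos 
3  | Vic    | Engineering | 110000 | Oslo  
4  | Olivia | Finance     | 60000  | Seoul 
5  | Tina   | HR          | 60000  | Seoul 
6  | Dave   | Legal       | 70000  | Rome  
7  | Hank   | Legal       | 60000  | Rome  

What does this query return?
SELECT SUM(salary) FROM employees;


SUM(salary) = 110000 + 120000 + 110000 + 60000 + 60000 + 70000 + 60000 = 590000

590000


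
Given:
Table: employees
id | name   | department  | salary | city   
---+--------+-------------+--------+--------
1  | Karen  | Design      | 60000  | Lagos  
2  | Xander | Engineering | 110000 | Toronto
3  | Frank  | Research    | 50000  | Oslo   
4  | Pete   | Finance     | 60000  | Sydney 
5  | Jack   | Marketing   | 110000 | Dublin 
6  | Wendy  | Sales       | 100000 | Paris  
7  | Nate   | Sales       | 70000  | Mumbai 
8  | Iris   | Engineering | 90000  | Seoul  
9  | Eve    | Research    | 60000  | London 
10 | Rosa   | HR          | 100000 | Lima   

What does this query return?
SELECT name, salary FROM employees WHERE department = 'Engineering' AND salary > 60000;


Filtering: department = 'Engineering' AND salary > 60000
Matching: 2 rows

2 rows:
Xander, 110000
Iris, 90000


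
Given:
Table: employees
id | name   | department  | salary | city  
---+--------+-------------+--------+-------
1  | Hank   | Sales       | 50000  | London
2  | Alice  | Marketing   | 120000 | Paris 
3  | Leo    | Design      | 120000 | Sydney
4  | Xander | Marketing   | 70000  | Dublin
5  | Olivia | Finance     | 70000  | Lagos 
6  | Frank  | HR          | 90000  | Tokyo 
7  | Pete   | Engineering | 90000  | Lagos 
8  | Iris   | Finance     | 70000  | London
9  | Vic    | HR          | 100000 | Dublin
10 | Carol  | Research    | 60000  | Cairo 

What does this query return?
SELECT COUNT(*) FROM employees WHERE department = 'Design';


Counting rows where department = 'Design'
  Leo -> MATCH


1


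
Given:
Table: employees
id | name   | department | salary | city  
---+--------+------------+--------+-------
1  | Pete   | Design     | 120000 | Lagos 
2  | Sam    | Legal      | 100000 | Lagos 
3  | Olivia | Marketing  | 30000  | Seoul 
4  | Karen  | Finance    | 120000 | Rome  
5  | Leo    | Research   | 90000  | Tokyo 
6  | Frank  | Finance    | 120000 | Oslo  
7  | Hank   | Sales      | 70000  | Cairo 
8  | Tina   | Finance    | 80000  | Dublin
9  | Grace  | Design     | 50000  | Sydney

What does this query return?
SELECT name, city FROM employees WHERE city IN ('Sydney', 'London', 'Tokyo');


Filtering: city IN ('Sydney', 'London', 'Tokyo')
Matching: 2 rows

2 rows:
Leo, Tokyo
Grace, Sydney


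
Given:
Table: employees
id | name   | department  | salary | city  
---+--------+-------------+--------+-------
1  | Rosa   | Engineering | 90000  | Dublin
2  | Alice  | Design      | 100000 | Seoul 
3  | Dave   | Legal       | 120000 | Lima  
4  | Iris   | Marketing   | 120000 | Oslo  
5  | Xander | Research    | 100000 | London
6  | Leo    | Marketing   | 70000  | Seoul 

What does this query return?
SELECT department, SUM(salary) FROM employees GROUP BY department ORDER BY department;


Summing salary within each department:
  Design: 100000 = 100000
  Engineering: 90000 = 90000
  Legal: 120000 = 120000
  Marketing: 120000 + 70000 = 190000
  Research: 100000 = 100000


5 groups:
Design, 100000
Engineering, 90000
Legal, 120000
Marketing, 190000
Research, 100000


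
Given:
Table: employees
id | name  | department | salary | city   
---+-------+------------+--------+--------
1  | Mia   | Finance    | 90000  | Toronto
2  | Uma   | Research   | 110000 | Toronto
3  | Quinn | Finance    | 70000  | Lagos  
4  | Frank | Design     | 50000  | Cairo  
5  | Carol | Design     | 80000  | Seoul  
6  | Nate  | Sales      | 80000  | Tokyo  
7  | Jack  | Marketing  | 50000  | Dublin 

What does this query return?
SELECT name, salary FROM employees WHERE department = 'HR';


Filtering: department = 'HR'
Matching rows: 0

Empty result set (0 rows)


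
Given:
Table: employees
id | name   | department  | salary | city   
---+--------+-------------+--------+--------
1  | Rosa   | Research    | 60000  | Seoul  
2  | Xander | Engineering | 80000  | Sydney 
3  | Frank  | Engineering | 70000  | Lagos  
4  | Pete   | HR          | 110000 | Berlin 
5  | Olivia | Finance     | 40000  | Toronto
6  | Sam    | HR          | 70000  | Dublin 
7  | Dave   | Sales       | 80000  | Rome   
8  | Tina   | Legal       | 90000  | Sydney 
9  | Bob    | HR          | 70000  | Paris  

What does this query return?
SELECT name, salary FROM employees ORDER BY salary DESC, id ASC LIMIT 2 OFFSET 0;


Sort by salary DESC (id ASC tiebreak), then skip 0 and take 2
Rows 1 through 2

2 rows:
Pete, 110000
Tina, 90000


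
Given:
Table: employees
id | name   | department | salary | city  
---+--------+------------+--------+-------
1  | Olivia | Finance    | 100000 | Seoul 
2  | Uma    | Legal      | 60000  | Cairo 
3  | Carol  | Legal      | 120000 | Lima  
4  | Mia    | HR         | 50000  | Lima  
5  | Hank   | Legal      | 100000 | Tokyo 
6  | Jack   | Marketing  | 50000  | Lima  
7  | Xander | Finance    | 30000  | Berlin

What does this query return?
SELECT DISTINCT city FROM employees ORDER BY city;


All 'city' values (row order): Seoul, Cairo, Lima, Lima, Tokyo, Lima, Berlin
Removing duplicates leaves 5 unique value(s).

5 values:
Berlin
Cairo
Lima
Seoul
Tokyo


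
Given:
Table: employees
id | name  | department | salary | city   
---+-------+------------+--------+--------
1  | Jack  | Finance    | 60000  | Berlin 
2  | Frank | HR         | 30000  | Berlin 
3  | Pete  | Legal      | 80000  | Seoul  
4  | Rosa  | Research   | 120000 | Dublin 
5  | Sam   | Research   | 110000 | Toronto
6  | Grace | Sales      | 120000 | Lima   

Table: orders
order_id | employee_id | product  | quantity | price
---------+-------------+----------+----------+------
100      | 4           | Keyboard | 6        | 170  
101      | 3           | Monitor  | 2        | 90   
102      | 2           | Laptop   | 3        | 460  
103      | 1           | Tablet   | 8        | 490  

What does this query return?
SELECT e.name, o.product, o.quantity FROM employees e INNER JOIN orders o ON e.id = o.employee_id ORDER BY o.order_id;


Joining employees.id = orders.employee_id:
  employee Rosa (id=4) -> order Keyboard
  employee Pete (id=3) -> order Monitor
  employee Frank (id=2) -> order Laptop
  employee Jack (id=1) -> order Tablet


4 rows:
Rosa, Keyboard, 6
Pete, Monitor, 2
Frank, Laptop, 3
Jack, Tablet, 8


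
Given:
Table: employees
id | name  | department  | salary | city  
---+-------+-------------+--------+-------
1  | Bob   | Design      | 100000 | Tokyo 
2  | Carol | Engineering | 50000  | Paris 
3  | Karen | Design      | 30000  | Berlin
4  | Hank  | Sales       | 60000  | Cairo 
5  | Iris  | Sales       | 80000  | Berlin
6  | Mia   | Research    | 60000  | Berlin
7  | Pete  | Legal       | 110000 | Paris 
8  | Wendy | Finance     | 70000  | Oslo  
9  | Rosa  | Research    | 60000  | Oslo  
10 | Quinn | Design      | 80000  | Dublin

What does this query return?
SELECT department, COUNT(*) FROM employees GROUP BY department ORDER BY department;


Assigning each row to its department group:
  Bob -> Design
  Carol -> Engineering
  Karen -> Design
  Hank -> Sales
  Iris -> Sales
  Mia -> Research
  Pete -> Legal
  Wendy -> Finance
  Rosa -> Research
  Quinn -> Design


6 groups:
Design, 3
Engineering, 1
Finance, 1
Legal, 1
Research, 2
Sales, 2


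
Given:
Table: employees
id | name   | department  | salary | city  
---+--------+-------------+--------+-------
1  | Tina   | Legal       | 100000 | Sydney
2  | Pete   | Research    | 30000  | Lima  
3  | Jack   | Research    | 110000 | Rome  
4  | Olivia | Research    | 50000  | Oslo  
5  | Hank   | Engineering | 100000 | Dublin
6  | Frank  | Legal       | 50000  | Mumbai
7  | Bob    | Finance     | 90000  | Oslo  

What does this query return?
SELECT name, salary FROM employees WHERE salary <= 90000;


Filtering: salary <= 90000
Matching: 4 rows

4 rows:
Pete, 30000
Olivia, 50000
Frank, 50000
Bob, 90000


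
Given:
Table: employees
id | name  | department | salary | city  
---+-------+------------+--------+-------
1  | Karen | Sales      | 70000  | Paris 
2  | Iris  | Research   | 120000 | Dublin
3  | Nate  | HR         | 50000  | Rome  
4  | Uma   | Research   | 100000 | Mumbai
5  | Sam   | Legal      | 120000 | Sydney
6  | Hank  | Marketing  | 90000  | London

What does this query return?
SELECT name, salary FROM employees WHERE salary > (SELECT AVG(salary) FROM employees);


Subquery: AVG(salary) = 91666.67
Filtering: salary > 91666.67
  Iris (120000) -> MATCH
  Uma (100000) -> MATCH
  Sam (120000) -> MATCH


3 rows:
Iris, 120000
Uma, 100000
Sam, 120000


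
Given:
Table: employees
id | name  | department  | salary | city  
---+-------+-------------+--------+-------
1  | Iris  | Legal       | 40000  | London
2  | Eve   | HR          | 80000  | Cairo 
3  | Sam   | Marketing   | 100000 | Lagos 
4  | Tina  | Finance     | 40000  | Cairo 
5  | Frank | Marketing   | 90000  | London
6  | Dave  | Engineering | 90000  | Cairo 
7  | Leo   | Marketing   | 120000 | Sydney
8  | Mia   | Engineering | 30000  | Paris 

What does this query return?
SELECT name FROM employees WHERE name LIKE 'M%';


LIKE 'M%' matches names starting with 'M'
Matching: 1

1 rows:
Mia


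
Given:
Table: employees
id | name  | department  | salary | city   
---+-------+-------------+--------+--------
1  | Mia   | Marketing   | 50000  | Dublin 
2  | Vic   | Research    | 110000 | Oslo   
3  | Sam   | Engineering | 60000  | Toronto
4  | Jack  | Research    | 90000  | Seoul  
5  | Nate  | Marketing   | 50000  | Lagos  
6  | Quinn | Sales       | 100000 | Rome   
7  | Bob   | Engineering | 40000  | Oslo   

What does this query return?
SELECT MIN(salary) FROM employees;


Salaries: 50000, 110000, 60000, 90000, 50000, 100000, 40000
MIN = 40000

40000


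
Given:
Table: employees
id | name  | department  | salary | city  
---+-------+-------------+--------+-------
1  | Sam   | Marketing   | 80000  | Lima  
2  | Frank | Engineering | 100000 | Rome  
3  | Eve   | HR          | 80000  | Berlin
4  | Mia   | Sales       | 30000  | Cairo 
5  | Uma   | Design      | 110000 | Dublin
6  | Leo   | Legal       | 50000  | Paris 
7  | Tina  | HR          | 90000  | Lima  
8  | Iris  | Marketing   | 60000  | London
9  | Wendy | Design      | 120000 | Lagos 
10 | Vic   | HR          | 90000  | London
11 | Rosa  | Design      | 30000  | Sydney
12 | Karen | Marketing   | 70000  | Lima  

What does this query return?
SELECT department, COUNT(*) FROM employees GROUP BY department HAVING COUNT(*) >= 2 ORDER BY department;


Groups with count >= 2:
  Design: 3 -> PASS
  HR: 3 -> PASS
  Marketing: 3 -> PASS
  Engineering: 1 -> filtered out
  Legal: 1 -> filtered out
  Sales: 1 -> filtered out


3 groups:
Design, 3
HR, 3
Marketing, 3


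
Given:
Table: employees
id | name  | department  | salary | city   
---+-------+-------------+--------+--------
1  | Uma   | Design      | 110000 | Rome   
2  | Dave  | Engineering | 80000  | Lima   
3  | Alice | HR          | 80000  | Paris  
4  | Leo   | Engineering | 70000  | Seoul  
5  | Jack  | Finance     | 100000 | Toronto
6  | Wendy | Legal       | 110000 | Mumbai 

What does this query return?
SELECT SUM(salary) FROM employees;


SUM(salary) = 110000 + 80000 + 80000 + 70000 + 100000 + 110000 = 550000

550000


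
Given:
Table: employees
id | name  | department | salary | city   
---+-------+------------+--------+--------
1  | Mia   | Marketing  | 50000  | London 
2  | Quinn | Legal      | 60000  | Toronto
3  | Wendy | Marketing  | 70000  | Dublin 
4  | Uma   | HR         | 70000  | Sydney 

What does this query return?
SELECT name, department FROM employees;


Projecting columns: name, department

4 rows:
Mia, Marketing
Quinn, Legal
Wendy, Marketing
Uma, HR


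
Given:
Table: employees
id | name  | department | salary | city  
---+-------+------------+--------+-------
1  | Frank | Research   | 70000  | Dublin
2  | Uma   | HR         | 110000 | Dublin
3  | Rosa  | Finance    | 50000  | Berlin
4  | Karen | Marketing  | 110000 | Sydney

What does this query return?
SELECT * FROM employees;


SELECT * returns all 4 rows with all columns

4 rows:
1, Frank, Research, 70000, Dublin
2, Uma, HR, 110000, Dublin
3, Rosa, Finance, 50000, Berlin
4, Karen, Marketing, 110000, Sydney


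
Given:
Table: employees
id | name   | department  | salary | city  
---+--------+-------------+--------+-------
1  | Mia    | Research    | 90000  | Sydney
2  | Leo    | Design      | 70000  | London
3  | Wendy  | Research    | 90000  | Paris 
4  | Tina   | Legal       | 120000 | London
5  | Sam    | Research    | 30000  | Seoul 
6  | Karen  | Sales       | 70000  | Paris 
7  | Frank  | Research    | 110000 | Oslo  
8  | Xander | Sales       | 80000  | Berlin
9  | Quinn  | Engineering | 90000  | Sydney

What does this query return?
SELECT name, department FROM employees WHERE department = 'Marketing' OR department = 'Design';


Filtering: department = 'Marketing' OR 'Design'
Matching: 1 rows

1 rows:
Leo, Design


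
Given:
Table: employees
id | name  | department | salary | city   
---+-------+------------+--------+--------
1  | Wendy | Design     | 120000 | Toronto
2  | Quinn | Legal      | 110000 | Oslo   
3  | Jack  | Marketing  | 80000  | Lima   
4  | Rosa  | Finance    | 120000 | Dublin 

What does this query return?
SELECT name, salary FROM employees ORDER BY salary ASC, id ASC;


Sorting by salary ASC, then id ASC for ties

4 rows:
Jack, 80000
Quinn, 110000
Wendy, 120000
Rosa, 120000


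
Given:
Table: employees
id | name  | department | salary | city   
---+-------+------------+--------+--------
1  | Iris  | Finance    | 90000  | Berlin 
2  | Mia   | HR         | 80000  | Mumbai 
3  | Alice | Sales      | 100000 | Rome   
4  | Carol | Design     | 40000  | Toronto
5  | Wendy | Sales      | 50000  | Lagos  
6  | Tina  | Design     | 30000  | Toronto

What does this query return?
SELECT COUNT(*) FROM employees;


COUNT(*) counts all rows

6


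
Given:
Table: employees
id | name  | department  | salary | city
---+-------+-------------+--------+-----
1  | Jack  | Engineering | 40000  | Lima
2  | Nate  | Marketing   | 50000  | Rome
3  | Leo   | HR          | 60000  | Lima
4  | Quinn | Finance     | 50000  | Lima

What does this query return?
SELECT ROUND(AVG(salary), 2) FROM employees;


SUM(salary) = 200000
COUNT = 4
ROUND(AVG, 2) = ROUND(200000 / 4, 2) = 50000.0

50000.0


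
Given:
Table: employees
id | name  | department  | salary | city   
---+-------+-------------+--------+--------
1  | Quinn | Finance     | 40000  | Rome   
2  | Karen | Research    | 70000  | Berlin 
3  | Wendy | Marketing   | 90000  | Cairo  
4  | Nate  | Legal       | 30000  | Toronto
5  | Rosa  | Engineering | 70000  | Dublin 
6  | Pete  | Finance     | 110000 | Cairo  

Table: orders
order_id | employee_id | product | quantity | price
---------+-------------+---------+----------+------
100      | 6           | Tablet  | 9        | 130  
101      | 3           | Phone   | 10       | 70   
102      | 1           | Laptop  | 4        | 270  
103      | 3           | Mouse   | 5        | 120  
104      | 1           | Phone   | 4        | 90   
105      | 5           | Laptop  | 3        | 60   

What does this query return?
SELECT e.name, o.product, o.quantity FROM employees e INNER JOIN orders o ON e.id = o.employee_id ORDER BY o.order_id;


Joining employees.id = orders.employee_id:
  employee Pete (id=6) -> order Tablet
  employee Wendy (id=3) -> order Phone
  employee Quinn (id=1) -> order Laptop
  employee Wendy (id=3) -> order Mouse
  employee Quinn (id=1) -> order Phone
  employee Rosa (id=5) -> order Laptop


6 rows:
Pete, Tablet, 9
Wendy, Phone, 10
Quinn, Laptop, 4
Wendy, Mouse, 5
Quinn, Phone, 4
Rosa, Laptop, 3


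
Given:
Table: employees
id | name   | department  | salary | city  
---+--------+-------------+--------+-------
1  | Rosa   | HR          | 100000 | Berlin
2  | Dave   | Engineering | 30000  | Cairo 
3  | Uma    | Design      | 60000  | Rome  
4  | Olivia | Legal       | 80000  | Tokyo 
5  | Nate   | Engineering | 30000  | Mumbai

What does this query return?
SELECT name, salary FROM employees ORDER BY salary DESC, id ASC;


Sorting by salary DESC, then id ASC for ties

5 rows:
Rosa, 100000
Olivia, 80000
Uma, 60000
Dave, 30000
Nate, 30000


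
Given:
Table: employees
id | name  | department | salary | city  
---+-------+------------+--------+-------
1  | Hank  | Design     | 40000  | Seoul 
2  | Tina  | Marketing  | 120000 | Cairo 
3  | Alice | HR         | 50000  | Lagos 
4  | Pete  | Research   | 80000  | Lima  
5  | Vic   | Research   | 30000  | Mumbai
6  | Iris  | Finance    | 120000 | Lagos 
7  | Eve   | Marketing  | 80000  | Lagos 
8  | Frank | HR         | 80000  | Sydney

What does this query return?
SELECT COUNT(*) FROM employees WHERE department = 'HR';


Counting rows where department = 'HR'
  Alice -> MATCH
  Frank -> MATCH


2


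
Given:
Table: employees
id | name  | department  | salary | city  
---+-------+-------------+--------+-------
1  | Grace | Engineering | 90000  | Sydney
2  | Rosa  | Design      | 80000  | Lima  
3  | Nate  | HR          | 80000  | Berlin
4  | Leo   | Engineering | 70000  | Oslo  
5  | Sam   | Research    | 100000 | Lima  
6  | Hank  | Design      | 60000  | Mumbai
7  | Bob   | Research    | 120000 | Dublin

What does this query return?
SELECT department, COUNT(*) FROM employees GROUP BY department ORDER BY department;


Assigning each row to its department group:
  Grace -> Engineering
  Rosa -> Design
  Nate -> HR
  Leo -> Engineering
  Sam -> Research
  Hank -> Design
  Bob -> Research


4 groups:
Design, 2
Engineering, 2
HR, 1
Research, 2


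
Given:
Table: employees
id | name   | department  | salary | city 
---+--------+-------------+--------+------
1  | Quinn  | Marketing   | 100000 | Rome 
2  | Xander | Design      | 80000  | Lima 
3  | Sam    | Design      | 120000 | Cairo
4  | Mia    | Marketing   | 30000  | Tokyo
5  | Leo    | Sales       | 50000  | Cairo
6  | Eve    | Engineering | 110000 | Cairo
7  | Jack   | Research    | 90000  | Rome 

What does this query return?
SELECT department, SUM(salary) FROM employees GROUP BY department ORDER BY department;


Summing salary within each department:
  Design: 80000 + 120000 = 200000
  Engineering: 110000 = 110000
  Marketing: 100000 + 30000 = 130000
  Research: 90000 = 90000
  Sales: 50000 = 50000


5 groups:
Design, 200000
Engineering, 110000
Marketing, 130000
Research, 90000
Sales, 50000


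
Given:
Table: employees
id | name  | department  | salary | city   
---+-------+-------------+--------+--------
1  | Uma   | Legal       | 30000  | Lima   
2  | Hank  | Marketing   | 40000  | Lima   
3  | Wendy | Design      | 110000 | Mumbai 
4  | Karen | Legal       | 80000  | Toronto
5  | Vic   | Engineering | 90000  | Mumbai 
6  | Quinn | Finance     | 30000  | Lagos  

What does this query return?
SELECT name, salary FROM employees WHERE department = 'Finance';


Filtering: department = 'Finance'
Matching rows: 1

1 rows:
Quinn, 30000


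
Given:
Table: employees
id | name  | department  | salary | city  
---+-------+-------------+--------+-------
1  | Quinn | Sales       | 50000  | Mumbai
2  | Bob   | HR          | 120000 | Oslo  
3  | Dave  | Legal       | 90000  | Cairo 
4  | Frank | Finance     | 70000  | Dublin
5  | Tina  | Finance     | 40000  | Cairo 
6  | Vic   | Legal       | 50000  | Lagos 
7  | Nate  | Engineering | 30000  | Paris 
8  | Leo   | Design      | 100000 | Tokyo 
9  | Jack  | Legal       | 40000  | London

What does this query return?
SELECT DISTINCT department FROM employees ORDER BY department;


All 'department' values (row order): Sales, HR, Legal, Finance, Finance, Legal, Engineering, Design, Legal
Removing duplicates leaves 6 unique value(s).

6 values:
Design
Engineering
Finance
HR
Legal
Sales


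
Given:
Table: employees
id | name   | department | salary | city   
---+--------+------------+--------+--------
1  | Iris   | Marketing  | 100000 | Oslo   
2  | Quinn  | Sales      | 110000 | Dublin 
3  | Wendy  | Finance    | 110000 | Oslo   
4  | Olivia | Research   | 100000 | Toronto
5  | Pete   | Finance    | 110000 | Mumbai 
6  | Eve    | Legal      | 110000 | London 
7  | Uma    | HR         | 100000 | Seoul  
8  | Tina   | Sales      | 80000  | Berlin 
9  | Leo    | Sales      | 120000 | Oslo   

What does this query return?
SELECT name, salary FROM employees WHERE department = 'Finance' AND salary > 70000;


Filtering: department = 'Finance' AND salary > 70000
Matching: 2 rows

2 rows:
Wendy, 110000
Pete, 110000
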